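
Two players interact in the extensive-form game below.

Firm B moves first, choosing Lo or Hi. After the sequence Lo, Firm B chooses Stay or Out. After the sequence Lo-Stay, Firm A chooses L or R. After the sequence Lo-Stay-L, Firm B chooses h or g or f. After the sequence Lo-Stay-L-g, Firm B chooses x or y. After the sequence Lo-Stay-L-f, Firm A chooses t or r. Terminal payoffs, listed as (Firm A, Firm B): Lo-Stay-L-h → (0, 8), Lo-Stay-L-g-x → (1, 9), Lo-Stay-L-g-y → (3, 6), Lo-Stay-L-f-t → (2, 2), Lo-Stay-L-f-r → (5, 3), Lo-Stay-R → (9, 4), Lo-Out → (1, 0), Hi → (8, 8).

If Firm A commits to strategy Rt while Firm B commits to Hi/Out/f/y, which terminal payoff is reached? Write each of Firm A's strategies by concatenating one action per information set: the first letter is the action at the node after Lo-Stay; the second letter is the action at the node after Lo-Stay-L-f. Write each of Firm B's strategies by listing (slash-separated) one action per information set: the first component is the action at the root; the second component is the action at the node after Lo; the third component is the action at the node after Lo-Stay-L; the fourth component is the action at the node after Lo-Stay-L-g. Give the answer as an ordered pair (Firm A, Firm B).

(8, 8)

Trace the play path from the root:
  Firm B plays Hi
→ terminal payoff (8, 8).
(Firm A's choice at the node after Lo-Stay is never reached on this path, so it doesn't affect the outcome.)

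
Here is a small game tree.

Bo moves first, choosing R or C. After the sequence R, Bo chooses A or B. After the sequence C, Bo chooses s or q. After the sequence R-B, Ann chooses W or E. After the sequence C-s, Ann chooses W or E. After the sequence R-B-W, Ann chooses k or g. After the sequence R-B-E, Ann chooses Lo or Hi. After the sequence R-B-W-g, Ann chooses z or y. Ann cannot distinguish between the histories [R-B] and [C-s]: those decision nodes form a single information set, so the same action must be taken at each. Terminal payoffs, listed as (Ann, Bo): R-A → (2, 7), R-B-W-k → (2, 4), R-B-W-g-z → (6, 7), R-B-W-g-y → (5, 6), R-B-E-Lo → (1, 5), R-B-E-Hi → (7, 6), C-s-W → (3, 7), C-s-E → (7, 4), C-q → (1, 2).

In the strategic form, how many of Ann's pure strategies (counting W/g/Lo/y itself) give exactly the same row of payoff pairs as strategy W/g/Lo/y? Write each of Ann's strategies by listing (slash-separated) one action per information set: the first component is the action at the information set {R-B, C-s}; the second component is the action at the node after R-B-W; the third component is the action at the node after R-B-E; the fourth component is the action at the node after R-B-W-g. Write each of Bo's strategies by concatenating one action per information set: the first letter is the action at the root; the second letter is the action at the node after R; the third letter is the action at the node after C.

2

Row for W/g/Lo/y (columns RAs, RAq, RBs, RBq, CAs, CAq, CBs, CBq): (2,7) (2,7) (5,6) (5,6) (3,7) (1,2) (3,7) (1,2).
Under W/g/Lo/y, Ann's choice at the node after R-B-E can never be reached regardless of what Bo does, so varying those choices leaves every outcome unchanged.
Holding the reachable choices fixed and varying the unreachable one freely already gives 2 equivalent strategies.
No other strategy reproduces this row, so those 2 are the full class: W/g/Lo/y, W/g/Hi/y.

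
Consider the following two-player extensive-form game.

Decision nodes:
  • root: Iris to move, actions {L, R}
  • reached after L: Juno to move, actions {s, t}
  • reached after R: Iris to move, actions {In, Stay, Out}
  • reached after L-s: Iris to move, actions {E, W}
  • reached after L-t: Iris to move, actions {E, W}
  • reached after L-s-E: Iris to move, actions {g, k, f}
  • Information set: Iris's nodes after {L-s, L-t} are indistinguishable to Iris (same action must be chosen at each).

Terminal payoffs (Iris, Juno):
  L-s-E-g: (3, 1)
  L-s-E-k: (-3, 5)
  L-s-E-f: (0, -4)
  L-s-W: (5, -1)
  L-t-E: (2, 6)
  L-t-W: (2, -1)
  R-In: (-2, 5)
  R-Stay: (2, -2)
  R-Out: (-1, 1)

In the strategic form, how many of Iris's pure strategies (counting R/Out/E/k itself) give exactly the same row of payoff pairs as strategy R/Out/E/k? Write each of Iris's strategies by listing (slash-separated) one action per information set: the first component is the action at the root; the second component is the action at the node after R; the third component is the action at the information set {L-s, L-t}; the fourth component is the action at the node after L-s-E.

Row for R/Out/E/k (columns s, t): (-1,1) (-1,1).
Under R/Out/E/k, Iris's choice at the information set {L-s, L-t} and at the node after L-s-E can never be reached regardless of what Juno does, so varying those choices leaves every outcome unchanged.
Holding the reachable choices fixed and varying the unreachable ones freely already gives 2 × 3 = 6 equivalent strategies.
No other strategy reproduces this row, so those 6 are the full class: R/Out/E/g, R/Out/E/k, R/Out/E/f, R/Out/W/g, R/Out/W/k, R/Out/W/f.

6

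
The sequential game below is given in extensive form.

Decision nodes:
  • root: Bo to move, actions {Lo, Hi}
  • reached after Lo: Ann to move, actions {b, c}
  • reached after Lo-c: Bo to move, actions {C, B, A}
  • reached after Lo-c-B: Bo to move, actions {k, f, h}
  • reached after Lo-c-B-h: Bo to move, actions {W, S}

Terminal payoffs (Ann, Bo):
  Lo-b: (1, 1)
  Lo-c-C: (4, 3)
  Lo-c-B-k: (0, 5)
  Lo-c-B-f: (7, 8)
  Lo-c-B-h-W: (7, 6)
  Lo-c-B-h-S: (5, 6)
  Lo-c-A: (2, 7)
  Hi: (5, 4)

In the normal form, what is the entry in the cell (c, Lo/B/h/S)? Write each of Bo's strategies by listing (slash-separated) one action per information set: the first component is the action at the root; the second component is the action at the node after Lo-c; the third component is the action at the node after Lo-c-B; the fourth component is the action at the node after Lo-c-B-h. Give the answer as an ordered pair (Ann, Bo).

Trace the play path from the root:
  Bo plays Lo
  Ann plays c at [Lo]
  Bo plays B at [Lo-c]
  Bo plays h at [Lo-c-B]
  Bo plays S at [Lo-c-B-h]
→ terminal payoff (5, 6).

(5, 6)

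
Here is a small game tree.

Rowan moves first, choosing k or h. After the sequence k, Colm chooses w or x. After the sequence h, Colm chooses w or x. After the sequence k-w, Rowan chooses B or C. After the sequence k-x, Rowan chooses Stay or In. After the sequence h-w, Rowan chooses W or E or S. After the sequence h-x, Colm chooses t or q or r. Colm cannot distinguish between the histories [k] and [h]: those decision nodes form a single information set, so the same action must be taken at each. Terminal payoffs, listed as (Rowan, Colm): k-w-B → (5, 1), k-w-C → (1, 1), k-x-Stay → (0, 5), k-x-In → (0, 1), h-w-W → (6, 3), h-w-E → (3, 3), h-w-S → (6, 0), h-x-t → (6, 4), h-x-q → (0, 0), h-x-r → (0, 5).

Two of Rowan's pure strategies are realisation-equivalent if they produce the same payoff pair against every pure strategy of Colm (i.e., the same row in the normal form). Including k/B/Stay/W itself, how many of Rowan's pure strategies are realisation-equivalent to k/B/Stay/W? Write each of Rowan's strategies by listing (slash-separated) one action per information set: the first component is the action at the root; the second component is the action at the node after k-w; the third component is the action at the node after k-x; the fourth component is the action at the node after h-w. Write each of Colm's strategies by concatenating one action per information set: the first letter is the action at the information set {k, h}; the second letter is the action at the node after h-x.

3

Row for k/B/Stay/W (columns wt, wq, wr, xt, xq, xr): (5,1) (5,1) (5,1) (0,5) (0,5) (0,5).
Under k/B/Stay/W, Rowan's choice at the node after h-w can never be reached regardless of what Colm does, so varying those choices leaves every outcome unchanged.
Holding the reachable choices fixed and varying the unreachable one freely already gives 3 equivalent strategies.
No other strategy reproduces this row, so those 3 are the full class: k/B/Stay/W, k/B/Stay/E, k/B/Stay/S.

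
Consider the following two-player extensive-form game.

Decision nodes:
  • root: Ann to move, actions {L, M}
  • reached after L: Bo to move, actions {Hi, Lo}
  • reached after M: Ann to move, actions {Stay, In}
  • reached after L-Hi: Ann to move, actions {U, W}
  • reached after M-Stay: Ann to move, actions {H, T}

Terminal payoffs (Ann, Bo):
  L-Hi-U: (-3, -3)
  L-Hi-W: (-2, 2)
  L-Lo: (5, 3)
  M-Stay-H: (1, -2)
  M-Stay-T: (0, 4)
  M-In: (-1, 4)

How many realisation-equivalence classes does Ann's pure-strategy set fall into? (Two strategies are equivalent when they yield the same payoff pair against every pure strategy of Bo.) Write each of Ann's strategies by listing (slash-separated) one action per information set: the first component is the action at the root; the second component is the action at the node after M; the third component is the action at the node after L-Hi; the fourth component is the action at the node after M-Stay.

Ann has 16 pure strategies: L/Stay/U/H, L/Stay/U/T, L/Stay/W/H, L/Stay/W/T, L/In/U/H, L/In/U/T, L/In/W/H, L/In/W/T, M/Stay/U/H, M/Stay/U/T, M/Stay/W/H, M/Stay/W/T, M/In/U/H, M/In/U/T, M/In/W/H, M/In/W/T. Columns: Hi, Lo.
{L/Stay/U/H, L/Stay/U/T, L/In/U/H, L/In/U/T} → row (-3,-3) (5,3)
{L/Stay/W/H, L/Stay/W/T, L/In/W/H, L/In/W/T} → row (-2,2) (5,3)
{M/Stay/U/H, M/Stay/W/H} → row (1,-2) (1,-2)
{M/Stay/U/T, M/Stay/W/T} → row (0,4) (0,4)
{M/In/U/H, M/In/U/T, M/In/W/H, M/In/W/T} → row (-1,4) (-1,4)
That's 5 distinct rows out of 16 strategies.

5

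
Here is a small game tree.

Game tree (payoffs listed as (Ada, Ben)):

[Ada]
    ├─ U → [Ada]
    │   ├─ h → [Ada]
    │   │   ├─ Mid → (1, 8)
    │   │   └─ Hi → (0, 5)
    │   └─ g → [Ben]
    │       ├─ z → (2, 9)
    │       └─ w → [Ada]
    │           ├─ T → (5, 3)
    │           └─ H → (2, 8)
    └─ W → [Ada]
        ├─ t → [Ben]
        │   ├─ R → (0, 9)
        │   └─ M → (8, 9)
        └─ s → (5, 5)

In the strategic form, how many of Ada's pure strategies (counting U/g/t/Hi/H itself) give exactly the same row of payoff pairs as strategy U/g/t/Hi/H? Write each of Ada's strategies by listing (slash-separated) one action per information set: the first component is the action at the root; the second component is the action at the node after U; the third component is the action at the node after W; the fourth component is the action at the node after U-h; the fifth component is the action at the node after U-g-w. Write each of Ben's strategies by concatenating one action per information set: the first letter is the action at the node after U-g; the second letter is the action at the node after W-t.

4

Row for U/g/t/Hi/H (columns zR, zM, wR, wM): (2,9) (2,9) (2,8) (2,8).
Under U/g/t/Hi/H, Ada's choice at the node after W and at the node after U-h can never be reached regardless of what Ben does, so varying those choices leaves every outcome unchanged.
Holding the reachable choices fixed and varying the unreachable ones freely already gives 2 × 2 = 4 equivalent strategies.
No other strategy reproduces this row, so those 4 are the full class: U/g/t/Mid/H, U/g/t/Hi/H, U/g/s/Mid/H, U/g/s/Hi/H.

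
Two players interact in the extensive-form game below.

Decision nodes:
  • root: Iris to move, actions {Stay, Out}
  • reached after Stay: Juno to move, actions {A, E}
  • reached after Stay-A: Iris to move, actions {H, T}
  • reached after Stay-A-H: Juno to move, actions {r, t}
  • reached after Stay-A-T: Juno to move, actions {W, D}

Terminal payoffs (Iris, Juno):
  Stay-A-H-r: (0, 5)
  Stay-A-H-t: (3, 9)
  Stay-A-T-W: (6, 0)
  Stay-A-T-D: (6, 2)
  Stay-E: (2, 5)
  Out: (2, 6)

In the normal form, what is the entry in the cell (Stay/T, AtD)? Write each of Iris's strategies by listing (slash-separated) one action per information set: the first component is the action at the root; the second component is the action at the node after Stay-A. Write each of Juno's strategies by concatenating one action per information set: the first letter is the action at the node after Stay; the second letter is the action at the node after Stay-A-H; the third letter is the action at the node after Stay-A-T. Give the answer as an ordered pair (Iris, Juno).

(6, 2)

Trace the play path from the root:
  Iris plays Stay
  Juno plays A at [Stay]
  Iris plays T at [Stay-A]
  Juno plays D at [Stay-A-T]
→ terminal payoff (6, 2).
(Juno's choice at the node after Stay-A-H is never reached on this path, so it doesn't affect the outcome.)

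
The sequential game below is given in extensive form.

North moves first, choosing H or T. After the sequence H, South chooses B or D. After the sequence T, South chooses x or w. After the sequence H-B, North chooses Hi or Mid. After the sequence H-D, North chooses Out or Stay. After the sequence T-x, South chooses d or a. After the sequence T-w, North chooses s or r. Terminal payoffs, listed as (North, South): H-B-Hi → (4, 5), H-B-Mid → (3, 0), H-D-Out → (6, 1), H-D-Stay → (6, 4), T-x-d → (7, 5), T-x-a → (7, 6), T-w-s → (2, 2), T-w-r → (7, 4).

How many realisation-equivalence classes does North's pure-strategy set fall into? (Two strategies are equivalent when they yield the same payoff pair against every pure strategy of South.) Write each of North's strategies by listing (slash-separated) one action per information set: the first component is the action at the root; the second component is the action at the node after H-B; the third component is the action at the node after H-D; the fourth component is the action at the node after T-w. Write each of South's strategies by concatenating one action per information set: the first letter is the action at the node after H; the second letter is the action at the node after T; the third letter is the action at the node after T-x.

6

North has 16 pure strategies: H/Hi/Out/s, H/Hi/Out/r, H/Hi/Stay/s, H/Hi/Stay/r, H/Mid/Out/s, H/Mid/Out/r, H/Mid/Stay/s, H/Mid/Stay/r, T/Hi/Out/s, T/Hi/Out/r, T/Hi/Stay/s, T/Hi/Stay/r, T/Mid/Out/s, T/Mid/Out/r, T/Mid/Stay/s, T/Mid/Stay/r. Columns: Bxd, Bxa, Bwd, Bwa, Dxd, Dxa, Dwd, Dwa.
{H/Hi/Out/s, H/Hi/Out/r} → row (4,5) (4,5) (4,5) (4,5) (6,1) (6,1) (6,1) (6,1)
{H/Hi/Stay/s, H/Hi/Stay/r} → row (4,5) (4,5) (4,5) (4,5) (6,4) (6,4) (6,4) (6,4)
{H/Mid/Out/s, H/Mid/Out/r} → row (3,0) (3,0) (3,0) (3,0) (6,1) (6,1) (6,1) (6,1)
{H/Mid/Stay/s, H/Mid/Stay/r} → row (3,0) (3,0) (3,0) (3,0) (6,4) (6,4) (6,4) (6,4)
{T/Hi/Out/s, T/Hi/Stay/s, T/Mid/Out/s, T/Mid/Stay/s} → row (7,5) (7,6) (2,2) (2,2) (7,5) (7,6) (2,2) (2,2)
{T/Hi/Out/r, T/Hi/Stay/r, T/Mid/Out/r, T/Mid/Stay/r} → row (7,5) (7,6) (7,4) (7,4) (7,5) (7,6) (7,4) (7,4)
That's 6 distinct rows out of 16 strategies.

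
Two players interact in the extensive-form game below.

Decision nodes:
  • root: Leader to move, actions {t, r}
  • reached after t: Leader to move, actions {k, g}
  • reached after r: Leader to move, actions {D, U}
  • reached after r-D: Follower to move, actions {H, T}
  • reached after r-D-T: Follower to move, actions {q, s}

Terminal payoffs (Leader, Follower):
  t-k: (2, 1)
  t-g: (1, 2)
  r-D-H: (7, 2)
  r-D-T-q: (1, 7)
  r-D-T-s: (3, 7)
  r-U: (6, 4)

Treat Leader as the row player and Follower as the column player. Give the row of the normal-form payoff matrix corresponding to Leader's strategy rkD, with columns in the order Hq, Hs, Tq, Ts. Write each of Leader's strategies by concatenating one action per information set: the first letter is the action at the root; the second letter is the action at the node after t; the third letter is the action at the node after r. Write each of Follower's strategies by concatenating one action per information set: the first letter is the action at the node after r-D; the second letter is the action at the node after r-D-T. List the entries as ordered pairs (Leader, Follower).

(7,2) (7,2) (1,7) (3,7)

vs Hq: Leader plays r → Leader plays D at [r] → Follower plays H at [r-D] → (7, 2)
vs Hs: Leader plays r → Leader plays D at [r] → Follower plays H at [r-D] → (7, 2)
vs Tq: Leader plays r → Leader plays D at [r] → Follower plays T at [r-D] → Follower plays q at [r-D-T] → (1, 7)
vs Ts: Leader plays r → Leader plays D at [r] → Follower plays T at [r-D] → Follower plays s at [r-D-T] → (3, 7)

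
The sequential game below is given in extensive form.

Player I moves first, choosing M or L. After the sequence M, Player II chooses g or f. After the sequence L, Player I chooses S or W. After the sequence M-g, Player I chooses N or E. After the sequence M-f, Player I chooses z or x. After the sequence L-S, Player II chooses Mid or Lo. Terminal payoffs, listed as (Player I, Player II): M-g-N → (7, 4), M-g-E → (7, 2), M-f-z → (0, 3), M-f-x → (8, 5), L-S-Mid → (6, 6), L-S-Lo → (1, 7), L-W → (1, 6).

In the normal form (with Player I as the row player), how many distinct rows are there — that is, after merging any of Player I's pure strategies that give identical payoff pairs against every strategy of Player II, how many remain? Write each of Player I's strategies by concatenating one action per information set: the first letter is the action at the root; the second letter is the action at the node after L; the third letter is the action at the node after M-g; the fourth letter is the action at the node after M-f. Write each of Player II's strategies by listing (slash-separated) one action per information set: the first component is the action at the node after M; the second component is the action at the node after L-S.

Player I has 16 pure strategies: MSNz, MSNx, MSEz, MSEx, MWNz, MWNx, MWEz, MWEx, LSNz, LSNx, LSEz, LSEx, LWNz, LWNx, LWEz, LWEx. Columns: g/Mid, g/Lo, f/Mid, f/Lo.
{MSNz, MWNz} → row (7,4) (7,4) (0,3) (0,3)
{MSNx, MWNx} → row (7,4) (7,4) (8,5) (8,5)
{MSEz, MWEz} → row (7,2) (7,2) (0,3) (0,3)
{MSEx, MWEx} → row (7,2) (7,2) (8,5) (8,5)
{LSNz, LSNx, LSEz, LSEx} → row (6,6) (1,7) (6,6) (1,7)
{LWNz, LWNx, LWEz, LWEx} → row (1,6) (1,6) (1,6) (1,6)
That's 6 distinct rows out of 16 strategies.

6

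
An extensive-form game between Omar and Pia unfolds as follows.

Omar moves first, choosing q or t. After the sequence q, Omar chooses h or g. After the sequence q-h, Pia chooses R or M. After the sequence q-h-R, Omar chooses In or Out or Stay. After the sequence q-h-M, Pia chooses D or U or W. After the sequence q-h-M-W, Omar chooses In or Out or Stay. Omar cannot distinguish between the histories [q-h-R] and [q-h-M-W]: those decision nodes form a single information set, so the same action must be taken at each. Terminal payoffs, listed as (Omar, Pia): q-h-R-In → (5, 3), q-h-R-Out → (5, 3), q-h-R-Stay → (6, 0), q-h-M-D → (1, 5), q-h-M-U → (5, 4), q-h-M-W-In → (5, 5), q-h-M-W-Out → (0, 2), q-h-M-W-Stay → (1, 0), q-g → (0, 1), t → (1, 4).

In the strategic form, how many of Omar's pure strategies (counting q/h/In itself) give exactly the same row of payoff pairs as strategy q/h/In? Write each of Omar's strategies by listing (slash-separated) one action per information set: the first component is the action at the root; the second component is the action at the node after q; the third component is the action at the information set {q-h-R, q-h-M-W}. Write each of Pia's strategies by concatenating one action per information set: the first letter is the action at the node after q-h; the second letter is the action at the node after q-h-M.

Row for q/h/In (columns RD, RU, RW, MD, MU, MW): (5,3) (5,3) (5,3) (1,5) (5,4) (5,5).
Every one of Omar's information sets is on the play path for some reply by Pia when Omar follows q/h/In.
Changing the action at any of them therefore changes at least one column, so only q/h/In itself gives this row.

1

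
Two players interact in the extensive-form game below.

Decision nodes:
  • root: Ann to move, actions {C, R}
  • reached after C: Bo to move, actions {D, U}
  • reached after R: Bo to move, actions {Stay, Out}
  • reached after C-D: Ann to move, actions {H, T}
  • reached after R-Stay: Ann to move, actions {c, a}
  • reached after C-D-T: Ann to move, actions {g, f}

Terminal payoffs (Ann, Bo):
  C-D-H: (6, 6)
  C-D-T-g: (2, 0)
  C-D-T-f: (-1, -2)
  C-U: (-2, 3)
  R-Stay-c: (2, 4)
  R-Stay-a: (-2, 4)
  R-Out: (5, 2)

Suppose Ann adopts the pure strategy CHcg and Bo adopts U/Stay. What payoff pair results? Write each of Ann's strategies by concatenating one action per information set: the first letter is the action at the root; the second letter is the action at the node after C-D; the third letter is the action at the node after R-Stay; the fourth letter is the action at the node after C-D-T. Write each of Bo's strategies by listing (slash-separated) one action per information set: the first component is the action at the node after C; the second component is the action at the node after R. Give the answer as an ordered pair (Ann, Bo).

Trace the play path from the root:
  Ann plays C
  Bo plays U at [C]
→ terminal payoff (-2, 3).
(Ann's choice at the node after C-D is never reached on this path, so it doesn't affect the outcome.)

(-2, 3)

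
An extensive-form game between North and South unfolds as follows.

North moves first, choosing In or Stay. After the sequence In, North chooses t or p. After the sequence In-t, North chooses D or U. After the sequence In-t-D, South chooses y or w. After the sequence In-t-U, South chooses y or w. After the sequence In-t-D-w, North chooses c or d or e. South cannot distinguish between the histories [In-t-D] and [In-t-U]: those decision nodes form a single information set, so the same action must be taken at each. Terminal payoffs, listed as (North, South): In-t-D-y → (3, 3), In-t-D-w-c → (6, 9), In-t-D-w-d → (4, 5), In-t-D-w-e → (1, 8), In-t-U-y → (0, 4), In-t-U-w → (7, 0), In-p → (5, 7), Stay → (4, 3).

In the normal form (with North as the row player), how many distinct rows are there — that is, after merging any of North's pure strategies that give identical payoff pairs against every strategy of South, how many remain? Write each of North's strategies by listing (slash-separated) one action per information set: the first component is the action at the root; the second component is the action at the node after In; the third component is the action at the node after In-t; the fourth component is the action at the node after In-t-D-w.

North has 24 pure strategies: In/t/D/c, In/t/D/d, In/t/D/e, In/t/U/c, In/t/U/d, In/t/U/e, In/p/D/c, In/p/D/d, In/p/D/e, In/p/U/c, In/p/U/d, In/p/U/e, Stay/t/D/c, Stay/t/D/d, Stay/t/D/e, Stay/t/U/c, Stay/t/U/d, Stay/t/U/e, Stay/p/D/c, Stay/p/D/d, Stay/p/D/e, Stay/p/U/c, Stay/p/U/d, Stay/p/U/e. Columns: y, w.
{In/t/D/c} → row (3,3) (6,9)
{In/t/D/d} → row (3,3) (4,5)
{In/t/D/e} → row (3,3) (1,8)
{In/t/U/c, In/t/U/d, In/t/U/e} → row (0,4) (7,0)
{In/p/D/c, In/p/D/d, In/p/D/e, In/p/U/c, In/p/U/d, In/p/U/e} → row (5,7) (5,7)
{Stay/t/D/c, Stay/t/D/d, Stay/t/D/e, Stay/t/U/c, Stay/t/U/d, Stay/t/U/e, Stay/p/D/c, Stay/p/D/d, Stay/p/D/e, Stay/p/U/c, Stay/p/U/d, Stay/p/U/e} → row (4,3) (4,3)
That's 6 distinct rows out of 24 strategies.

6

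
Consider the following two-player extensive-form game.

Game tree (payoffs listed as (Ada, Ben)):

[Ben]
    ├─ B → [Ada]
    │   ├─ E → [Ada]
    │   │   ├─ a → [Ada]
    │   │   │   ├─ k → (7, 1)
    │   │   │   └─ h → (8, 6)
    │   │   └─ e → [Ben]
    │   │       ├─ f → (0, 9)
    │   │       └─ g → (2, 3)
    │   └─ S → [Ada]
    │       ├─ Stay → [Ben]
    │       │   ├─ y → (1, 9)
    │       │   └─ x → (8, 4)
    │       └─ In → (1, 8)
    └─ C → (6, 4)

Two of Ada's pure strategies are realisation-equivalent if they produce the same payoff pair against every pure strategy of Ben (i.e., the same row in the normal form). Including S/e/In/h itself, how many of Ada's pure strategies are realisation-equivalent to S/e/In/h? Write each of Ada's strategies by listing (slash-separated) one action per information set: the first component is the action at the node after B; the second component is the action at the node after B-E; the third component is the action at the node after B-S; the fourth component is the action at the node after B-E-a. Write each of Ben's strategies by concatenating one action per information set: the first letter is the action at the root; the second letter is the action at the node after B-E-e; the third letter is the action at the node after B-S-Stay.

4

Row for S/e/In/h (columns Bfy, Bfx, Bgy, Bgx, Cfy, Cfx, Cgy, Cgx): (1,8) (1,8) (1,8) (1,8) (6,4) (6,4) (6,4) (6,4).
Under S/e/In/h, Ada's choice at the node after B-E and at the node after B-E-a can never be reached regardless of what Ben does, so varying those choices leaves every outcome unchanged.
Holding the reachable choices fixed and varying the unreachable ones freely already gives 2 × 2 = 4 equivalent strategies.
No other strategy reproduces this row, so those 4 are the full class: S/a/In/k, S/a/In/h, S/e/In/k, S/e/In/h.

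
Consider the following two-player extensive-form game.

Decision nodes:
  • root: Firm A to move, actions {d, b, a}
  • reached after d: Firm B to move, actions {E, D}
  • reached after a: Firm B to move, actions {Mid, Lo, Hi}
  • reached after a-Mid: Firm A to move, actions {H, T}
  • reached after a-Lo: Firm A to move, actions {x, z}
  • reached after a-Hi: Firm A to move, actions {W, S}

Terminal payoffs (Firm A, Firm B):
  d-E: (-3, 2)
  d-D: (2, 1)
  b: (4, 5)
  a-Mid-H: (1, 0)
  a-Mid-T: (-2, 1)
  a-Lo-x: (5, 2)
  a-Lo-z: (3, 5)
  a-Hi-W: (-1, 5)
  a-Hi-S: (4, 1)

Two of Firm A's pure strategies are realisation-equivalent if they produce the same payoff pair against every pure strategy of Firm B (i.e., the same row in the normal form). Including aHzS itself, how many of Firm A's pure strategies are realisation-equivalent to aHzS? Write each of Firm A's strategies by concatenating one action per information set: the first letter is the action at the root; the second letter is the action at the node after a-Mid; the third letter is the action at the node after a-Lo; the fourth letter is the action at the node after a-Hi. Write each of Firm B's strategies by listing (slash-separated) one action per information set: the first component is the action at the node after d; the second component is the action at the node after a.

1

Row for aHzS (columns E/Mid, E/Lo, E/Hi, D/Mid, D/Lo, D/Hi): (1,0) (3,5) (4,1) (1,0) (3,5) (4,1).
Every one of Firm A's information sets is on the play path for some reply by Firm B when Firm A follows aHzS.
Changing the action at any of them therefore changes at least one column, so only aHzS itself gives this row.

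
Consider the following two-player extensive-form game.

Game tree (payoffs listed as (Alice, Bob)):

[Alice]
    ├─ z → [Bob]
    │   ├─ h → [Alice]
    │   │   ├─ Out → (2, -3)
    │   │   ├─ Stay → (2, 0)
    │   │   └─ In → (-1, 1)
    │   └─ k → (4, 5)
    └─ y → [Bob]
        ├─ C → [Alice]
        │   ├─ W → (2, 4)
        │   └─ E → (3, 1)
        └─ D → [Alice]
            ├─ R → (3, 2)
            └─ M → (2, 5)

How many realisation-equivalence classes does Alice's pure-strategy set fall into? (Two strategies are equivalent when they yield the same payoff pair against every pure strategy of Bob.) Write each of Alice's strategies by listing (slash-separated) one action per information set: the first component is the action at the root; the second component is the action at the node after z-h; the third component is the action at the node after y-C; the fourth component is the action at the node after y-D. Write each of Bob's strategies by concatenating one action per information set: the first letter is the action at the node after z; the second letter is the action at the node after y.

7

Alice has 24 pure strategies: z/Out/W/R, z/Out/W/M, z/Out/E/R, z/Out/E/M, z/Stay/W/R, z/Stay/W/M, z/Stay/E/R, z/Stay/E/M, z/In/W/R, z/In/W/M, z/In/E/R, z/In/E/M, y/Out/W/R, y/Out/W/M, y/Out/E/R, y/Out/E/M, y/Stay/W/R, y/Stay/W/M, y/Stay/E/R, y/Stay/E/M, y/In/W/R, y/In/W/M, y/In/E/R, y/In/E/M. Columns: hC, hD, kC, kD.
{z/Out/W/R, z/Out/W/M, z/Out/E/R, z/Out/E/M} → row (2,-3) (2,-3) (4,5) (4,5)
{z/Stay/W/R, z/Stay/W/M, z/Stay/E/R, z/Stay/E/M} → row (2,0) (2,0) (4,5) (4,5)
{z/In/W/R, z/In/W/M, z/In/E/R, z/In/E/M} → row (-1,1) (-1,1) (4,5) (4,5)
{y/Out/W/R, y/Stay/W/R, y/In/W/R} → row (2,4) (3,2) (2,4) (3,2)
{y/Out/W/M, y/Stay/W/M, y/In/W/M} → row (2,4) (2,5) (2,4) (2,5)
{y/Out/E/R, y/Stay/E/R, y/In/E/R} → row (3,1) (3,2) (3,1) (3,2)
{y/Out/E/M, y/Stay/E/M, y/In/E/M} → row (3,1) (2,5) (3,1) (2,5)
That's 7 distinct rows out of 24 strategies.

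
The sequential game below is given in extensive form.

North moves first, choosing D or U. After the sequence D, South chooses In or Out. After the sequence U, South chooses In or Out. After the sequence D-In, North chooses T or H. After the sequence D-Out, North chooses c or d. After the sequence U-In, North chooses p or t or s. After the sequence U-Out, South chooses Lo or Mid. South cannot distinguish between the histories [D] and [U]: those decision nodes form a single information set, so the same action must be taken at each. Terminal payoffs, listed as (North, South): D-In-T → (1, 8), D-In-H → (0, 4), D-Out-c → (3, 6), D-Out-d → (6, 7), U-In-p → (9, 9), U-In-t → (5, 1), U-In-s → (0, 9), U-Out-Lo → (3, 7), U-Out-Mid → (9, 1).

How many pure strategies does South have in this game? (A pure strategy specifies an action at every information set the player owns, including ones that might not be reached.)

South owns the information set {D, U} with actions {In, Out} — two choices.
South owns the node after U-Out with actions {Lo, Mid} — two choices.
A pure strategy fixes one action at each information set independently, so the count is the product 2 × 2 = 4.

4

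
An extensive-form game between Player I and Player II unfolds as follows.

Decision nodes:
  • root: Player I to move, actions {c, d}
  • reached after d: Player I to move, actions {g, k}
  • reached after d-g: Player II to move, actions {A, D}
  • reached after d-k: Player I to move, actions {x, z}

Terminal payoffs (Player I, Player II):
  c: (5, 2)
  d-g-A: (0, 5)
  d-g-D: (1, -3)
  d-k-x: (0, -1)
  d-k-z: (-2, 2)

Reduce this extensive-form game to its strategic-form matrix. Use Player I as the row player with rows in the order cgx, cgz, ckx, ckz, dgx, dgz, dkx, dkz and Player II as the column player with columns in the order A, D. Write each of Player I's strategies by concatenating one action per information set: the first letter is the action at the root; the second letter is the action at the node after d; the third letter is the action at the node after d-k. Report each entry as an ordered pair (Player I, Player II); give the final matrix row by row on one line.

cgx: (5,2) (5,2) | cgz: (5,2) (5,2) | ckx: (5,2) (5,2) | ckz: (5,2) (5,2) | dgx: (0,5) (1,-3) | dgz: (0,5) (1,-3) | dkx: (0,-1) (0,-1) | dkz: (-2,2) (-2,2)

            A        D
 cgx    (5,2)    (5,2)
 cgz    (5,2)    (5,2)
 ckx    (5,2)    (5,2)
 ckz    (5,2)    (5,2)
 dgx    (0,5)   (1,-3)
 dgz    (0,5)   (1,-3)
 dkx   (0,-1)   (0,-1)
 dkz   (-2,2)   (-2,2)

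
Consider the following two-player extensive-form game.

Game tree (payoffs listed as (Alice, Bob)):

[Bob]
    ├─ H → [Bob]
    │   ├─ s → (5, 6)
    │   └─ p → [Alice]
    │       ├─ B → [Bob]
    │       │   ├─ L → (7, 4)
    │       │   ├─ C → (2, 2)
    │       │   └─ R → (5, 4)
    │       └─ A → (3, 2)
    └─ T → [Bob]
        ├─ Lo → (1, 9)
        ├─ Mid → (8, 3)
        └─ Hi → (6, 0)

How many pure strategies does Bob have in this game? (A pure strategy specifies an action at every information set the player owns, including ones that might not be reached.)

Bob owns the root with actions {H, T} — two choices.
Bob owns the node after H with actions {s, p} — two choices.
Bob owns the node after T with actions {Lo, Mid, Hi} — three choices.
Bob owns the node after H-p-B with actions {L, C, R} — three choices.
A pure strategy fixes one action at each information set independently, so the count is the product 2 × 2 × 3 × 3 = 36.

36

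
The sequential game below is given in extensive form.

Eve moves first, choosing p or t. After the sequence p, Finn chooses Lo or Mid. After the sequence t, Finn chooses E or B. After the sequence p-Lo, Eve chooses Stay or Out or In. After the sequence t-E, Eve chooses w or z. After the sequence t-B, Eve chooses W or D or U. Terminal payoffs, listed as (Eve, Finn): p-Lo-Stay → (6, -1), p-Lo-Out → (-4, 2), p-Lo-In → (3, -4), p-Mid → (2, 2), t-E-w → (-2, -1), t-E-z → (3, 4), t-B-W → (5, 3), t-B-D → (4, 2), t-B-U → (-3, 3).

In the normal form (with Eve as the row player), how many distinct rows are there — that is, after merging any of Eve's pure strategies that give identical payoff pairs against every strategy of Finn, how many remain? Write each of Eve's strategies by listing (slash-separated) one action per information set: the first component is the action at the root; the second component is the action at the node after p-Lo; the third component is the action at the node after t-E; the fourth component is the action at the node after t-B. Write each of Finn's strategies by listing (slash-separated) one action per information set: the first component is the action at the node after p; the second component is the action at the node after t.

Eve has 36 pure strategies: p/Stay/w/W, p/Stay/w/D, p/Stay/w/U, p/Stay/z/W, p/Stay/z/D, p/Stay/z/U, p/Out/w/W, p/Out/w/D, p/Out/w/U, p/Out/z/W, p/Out/z/D, p/Out/z/U, p/In/w/W, p/In/w/D, p/In/w/U, p/In/z/W, p/In/z/D, p/In/z/U, t/Stay/w/W, t/Stay/w/D, t/Stay/w/U, t/Stay/z/W, t/Stay/z/D, t/Stay/z/U, t/Out/w/W, t/Out/w/D, t/Out/w/U, t/Out/z/W, t/Out/z/D, t/Out/z/U, t/In/w/W, t/In/w/D, t/In/w/U, t/In/z/W, t/In/z/D, t/In/z/U. Columns: Lo/E, Lo/B, Mid/E, Mid/B.
{p/Stay/w/W, p/Stay/w/D, p/Stay/w/U, p/Stay/z/W, p/Stay/z/D, p/Stay/z/U} → row (6,-1) (6,-1) (2,2) (2,2)
{p/Out/w/W, p/Out/w/D, p/Out/w/U, p/Out/z/W, p/Out/z/D, p/Out/z/U} → row (-4,2) (-4,2) (2,2) (2,2)
{p/In/w/W, p/In/w/D, p/In/w/U, p/In/z/W, p/In/z/D, p/In/z/U} → row (3,-4) (3,-4) (2,2) (2,2)
{t/Stay/w/W, t/Out/w/W, t/In/w/W} → row (-2,-1) (5,3) (-2,-1) (5,3)
{t/Stay/w/D, t/Out/w/D, t/In/w/D} → row (-2,-1) (4,2) (-2,-1) (4,2)
{t/Stay/w/U, t/Out/w/U, t/In/w/U} → row (-2,-1) (-3,3) (-2,-1) (-3,3)
{t/Stay/z/W, t/Out/z/W, t/In/z/W} → row (3,4) (5,3) (3,4) (5,3)
{t/Stay/z/D, t/Out/z/D, t/In/z/D} → row (3,4) (4,2) (3,4) (4,2)
{t/Stay/z/U, t/Out/z/U, t/In/z/U} → row (3,4) (-3,3) (3,4) (-3,3)
That's 9 distinct rows out of 36 strategies.

9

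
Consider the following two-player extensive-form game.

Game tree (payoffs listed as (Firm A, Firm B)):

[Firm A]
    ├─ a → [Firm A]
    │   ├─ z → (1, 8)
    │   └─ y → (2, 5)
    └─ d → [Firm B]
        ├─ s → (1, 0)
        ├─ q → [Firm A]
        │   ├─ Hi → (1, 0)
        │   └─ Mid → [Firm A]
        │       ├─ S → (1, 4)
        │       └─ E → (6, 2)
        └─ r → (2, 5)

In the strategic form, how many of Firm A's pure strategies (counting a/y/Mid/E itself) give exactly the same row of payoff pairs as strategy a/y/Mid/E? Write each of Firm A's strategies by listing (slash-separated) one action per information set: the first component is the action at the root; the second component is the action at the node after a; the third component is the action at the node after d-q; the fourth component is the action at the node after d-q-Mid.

4

Row for a/y/Mid/E (columns s, q, r): (2,5) (2,5) (2,5).
Under a/y/Mid/E, Firm A's choice at the node after d-q and at the node after d-q-Mid can never be reached regardless of what Firm B does, so varying those choices leaves every outcome unchanged.
Holding the reachable choices fixed and varying the unreachable ones freely already gives 2 × 2 = 4 equivalent strategies.
No other strategy reproduces this row, so those 4 are the full class: a/y/Hi/S, a/y/Hi/E, a/y/Mid/S, a/y/Mid/E.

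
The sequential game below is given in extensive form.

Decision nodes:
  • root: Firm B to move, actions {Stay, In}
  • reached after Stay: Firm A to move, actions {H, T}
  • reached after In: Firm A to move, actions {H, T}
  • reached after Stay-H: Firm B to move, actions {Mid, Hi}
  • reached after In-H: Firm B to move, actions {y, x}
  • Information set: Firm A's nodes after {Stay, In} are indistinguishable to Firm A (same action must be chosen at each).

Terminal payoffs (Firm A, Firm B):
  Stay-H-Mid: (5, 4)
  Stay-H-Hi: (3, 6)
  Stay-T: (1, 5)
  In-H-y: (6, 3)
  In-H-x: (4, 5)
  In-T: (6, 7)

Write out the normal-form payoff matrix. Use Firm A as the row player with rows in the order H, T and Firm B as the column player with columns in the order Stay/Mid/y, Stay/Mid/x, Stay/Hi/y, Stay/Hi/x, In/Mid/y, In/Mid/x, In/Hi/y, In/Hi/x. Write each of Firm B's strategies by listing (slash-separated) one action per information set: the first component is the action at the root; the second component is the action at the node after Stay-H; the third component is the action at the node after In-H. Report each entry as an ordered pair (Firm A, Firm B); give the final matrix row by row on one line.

      Stay/Mid/y  Stay/Mid/x  Stay/Hi/y  Stay/Hi/x  In/Mid/y  In/Mid/x  In/Hi/y  In/Hi/x
   H    (5,4)    (5,4)    (3,6)    (3,6)    (6,3)    (4,5)    (6,3)    (4,5)
   T    (1,5)    (1,5)    (1,5)    (1,5)    (6,7)    (6,7)    (6,7)    (6,7)

H: (5,4) (5,4) (3,6) (3,6) (6,3) (4,5) (6,3) (4,5) | T: (1,5) (1,5) (1,5) (1,5) (6,7) (6,7) (6,7) (6,7)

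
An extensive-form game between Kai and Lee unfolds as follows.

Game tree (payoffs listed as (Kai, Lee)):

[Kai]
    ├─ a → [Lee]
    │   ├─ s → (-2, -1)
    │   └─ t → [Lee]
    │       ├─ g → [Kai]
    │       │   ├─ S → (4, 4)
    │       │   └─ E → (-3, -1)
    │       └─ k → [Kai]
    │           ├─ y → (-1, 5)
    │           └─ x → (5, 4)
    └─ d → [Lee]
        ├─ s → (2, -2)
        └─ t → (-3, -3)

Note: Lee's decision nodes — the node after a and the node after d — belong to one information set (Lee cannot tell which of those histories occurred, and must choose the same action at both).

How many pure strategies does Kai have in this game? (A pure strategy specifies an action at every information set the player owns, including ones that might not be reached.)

8

Kai owns the root with actions {a, d} — two choices.
Kai owns the node after a-t-g with actions {S, E} — two choices.
Kai owns the node after a-t-k with actions {y, x} — two choices.
A pure strategy fixes one action at each information set independently, so the count is the product 2 × 2 × 2 = 8.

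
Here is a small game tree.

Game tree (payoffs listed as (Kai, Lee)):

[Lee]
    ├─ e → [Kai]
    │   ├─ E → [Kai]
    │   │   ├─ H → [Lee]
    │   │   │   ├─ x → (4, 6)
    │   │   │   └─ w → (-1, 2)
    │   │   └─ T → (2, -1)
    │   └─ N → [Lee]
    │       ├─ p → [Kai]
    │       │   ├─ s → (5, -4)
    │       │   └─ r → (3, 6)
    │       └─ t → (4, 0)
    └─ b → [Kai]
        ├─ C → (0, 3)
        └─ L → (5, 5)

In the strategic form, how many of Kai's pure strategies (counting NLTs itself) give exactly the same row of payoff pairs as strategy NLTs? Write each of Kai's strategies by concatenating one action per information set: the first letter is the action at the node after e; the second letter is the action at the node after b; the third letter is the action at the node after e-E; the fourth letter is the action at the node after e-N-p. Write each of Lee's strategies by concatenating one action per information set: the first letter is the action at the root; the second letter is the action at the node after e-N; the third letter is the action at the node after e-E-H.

Row for NLTs (columns epx, epw, etx, etw, bpx, bpw, btx, btw): (5,-4) (5,-4) (4,0) (4,0) (5,5) (5,5) (5,5) (5,5).
Under NLTs, Kai's choice at the node after e-E can never be reached regardless of what Lee does, so varying those choices leaves every outcome unchanged.
Holding the reachable choices fixed and varying the unreachable one freely already gives 2 equivalent strategies.
No other strategy reproduces this row, so those 2 are the full class: NLHs, NLTs.

2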